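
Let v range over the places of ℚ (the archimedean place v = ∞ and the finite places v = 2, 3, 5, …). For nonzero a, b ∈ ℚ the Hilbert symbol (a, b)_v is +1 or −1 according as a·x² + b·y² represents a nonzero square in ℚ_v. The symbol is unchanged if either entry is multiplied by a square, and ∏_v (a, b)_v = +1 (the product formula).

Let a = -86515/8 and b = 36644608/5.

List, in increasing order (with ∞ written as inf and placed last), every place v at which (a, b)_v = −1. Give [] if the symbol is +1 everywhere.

[2, 5, 7, 11]

(a, b) ≡ (-1430, 35) mod (ℚ^×)²; places V = {2, 5, 7, 11, 13, ∞}.
(a,b)_11: α=3, u≡7; β=2, v≡8 (mod 11); (7|11)=-1, (8|11)=-1; sign (−1)^0·-1^2·-1^3 = -1.
(a,b)_13: α=1, u≡5; β=2, v≡1 (mod 13); (5|13)=-1, (1|13)=+1; sign (−1)^0·-1^2·+1^1 = +1.
(a,b)_5: α=1, u≡4; β=-1, v≡3 (mod 5); (4|5)=+1, (3|5)=-1; sign (−1)^0·+1^-1·-1^1 = -1.
(a,b)_2: α=-3, β=8; u≡5, v≡3 (mod 8); ε(u)ε(v)=0·1, αω(v)=-3·1, βω(u)=8·1; sum ≡ 1  ⇒  -1.
(a,b)_∞: sgn(-1430)=−, sgn(35)=+, so +1.
(a,b)_7: α=0, u≡5; β=1, v≡3 (mod 7); (5|7)=-1, (3|7)=-1; sign (−1)^0·-1^1·-1^0 = -1.
(-1430, 35 / ℚ) ramifies at {2, 5, 7, 11}: a division algebra.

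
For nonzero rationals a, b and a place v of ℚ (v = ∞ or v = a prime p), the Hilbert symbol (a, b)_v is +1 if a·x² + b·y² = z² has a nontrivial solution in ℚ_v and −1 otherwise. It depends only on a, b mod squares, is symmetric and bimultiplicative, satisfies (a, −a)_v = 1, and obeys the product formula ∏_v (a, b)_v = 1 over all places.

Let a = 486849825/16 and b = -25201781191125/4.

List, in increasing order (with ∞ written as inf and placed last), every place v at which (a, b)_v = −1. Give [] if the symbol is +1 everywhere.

[3, 5, 7, 11]

(a, b) ≡ (2163777, -1045) mod (ℚ^×)²; places V = {2, 3, 5, 7, 11, 17, 19, 29, ∞}.
(a,b)_7: α=1, u≡6; β=2, v≡5 (mod 7); (6|7)=-1, (5|7)=-1; sign (−1)^0·-1^2·-1^1 = -1.
(a,b)_∞: sgn(2163777)=+, sgn(-1045)=−, so +1.
(a,b)_29: α=1, u≡9; β=2, v≡4 (mod 29); (9|29)=+1, (4|29)=+1; sign (−1)^0·+1^2·+1^1 = +1.
(a,b)_3: α=3, u≡2; β=4, v≡2 (mod 3); (2|3)=-1, (2|3)=-1; sign (−1)^0·-1^4·-1^3 = -1.
(a,b)_17: α=1, u≡9; β=2, v≡13 (mod 17); (9|17)=+1, (13|17)=+1; sign (−1)^0·+1^2·+1^1 = +1.
(a,b)_5: α=2, u≡3; β=3, v≡4 (mod 5); (3|5)=-1, (4|5)=+1; sign (−1)^0·-1^3·+1^2 = -1.
(a,b)_11: α=1, u≡5; β=1, v≡9 (mod 11); (5|11)=+1, (9|11)=+1; sign (−1)^1·+1^1·+1^1 = -1.
(a,b)_2: α=-4, β=-2; u≡1, v≡3 (mod 8); ε(u)ε(v)=0·1, αω(v)=-4·1, βω(u)=-2·0; sum ≡ 0  ⇒  +1.
(a,b)_19: α=1, u≡16; β=1, v≡13 (mod 19); (16|19)=+1, (13|19)=-1; sign (−1)^1·+1^1·-1^1 = +1.
Ram(2163777, -1045) = {3, 5, 7, 11}; no ℚ_3-point on the conic.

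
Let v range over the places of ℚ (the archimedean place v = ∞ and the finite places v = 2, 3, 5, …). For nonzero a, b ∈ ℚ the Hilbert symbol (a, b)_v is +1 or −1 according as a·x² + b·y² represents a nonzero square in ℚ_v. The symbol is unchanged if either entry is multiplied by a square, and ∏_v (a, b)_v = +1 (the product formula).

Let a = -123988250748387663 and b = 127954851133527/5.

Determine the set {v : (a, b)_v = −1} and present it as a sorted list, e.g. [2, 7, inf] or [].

[5, 17, 19, 41]

Mod squares: a ≡ -4515863, b ≡ 209715. Check v ∈ {∞, 2, 3, 5, 11, 17, 19, 31, 41}.
v=41: a=41^1·(≡27), b=41^1·(≡2) mod 41; (27|41)=-1, (2|41)=+1; (−1)^{1·1·20}·(-1)^1·(+1)^1 = -1.
v=19: a=19^5·(≡3), b=19^4·(≡2) mod 19; (3|19)=-1, (2|19)=-1; (−1)^{5·4·9}·(-1)^4·(-1)^5 = -1.
v=3: a=3^6·(≡1), b=3^5·(≡2) mod 3; (1|3)=+1, (2|3)=-1; (−1)^{6·5·1}·(+1)^5·(-1)^6 = +1.
v=5: a=5^0·(≡2), b=5^-1·(≡2) mod 5; (2|5)=-1, (2|5)=-1; (−1)^{0·-1·2}·(-1)^-1·(-1)^0 = -1.
v=17: a=17^3·(≡6), b=17^2·(≡10) mod 17; (6|17)=-1, (10|17)=-1; (−1)^{3·2·8}·(-1)^2·(-1)^3 = -1.
v=2: v_2(a)=0, v_2(b)=0; units ≡ 1, 3 (mod 8); ε·ε+αω+βω = 0·1+0·1+0·0 ≡ 0  ⇒  (a,b)_2 = +1.
v=11: a=11^1·(≡5), b=11^1·(≡10) mod 11; (5|11)=+1, (10|11)=-1; (−1)^{1·1·5}·(+1)^1·(-1)^1 = +1.
v=31: a=31^1·(≡29), b=31^1·(≡14) mod 31; (29|31)=-1, (14|31)=+1; (−1)^{1·1·15}·(-1)^1·(+1)^1 = +1.
v=∞: -4515863 < 0 and 209715 > 0  ⇒  (a,b)_∞ = +1.
Ram(-4515863, 209715) = {5, 17, 19, 41}; no ℚ_5-point on the conic.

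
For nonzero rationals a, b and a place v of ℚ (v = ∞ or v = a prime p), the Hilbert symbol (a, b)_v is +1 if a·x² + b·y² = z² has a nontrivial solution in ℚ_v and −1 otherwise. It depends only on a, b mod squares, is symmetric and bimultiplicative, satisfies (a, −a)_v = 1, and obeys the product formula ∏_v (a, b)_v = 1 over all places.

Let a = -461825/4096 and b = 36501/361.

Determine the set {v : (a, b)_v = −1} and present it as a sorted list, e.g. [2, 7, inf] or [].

Mod squares: a ≡ -377, b ≡ 69. Check v ∈ {∞, 2, 3, 5, 7, 13, 19, 23, 29}.
v=13: a=13^1·(≡4), b=13^0·(≡1) mod 13; (4|13)=+1, (1|13)=+1; (−1)^{1·0·6}·(+1)^0·(+1)^1 = +1.
v=29: a=29^1·(≡16), b=29^0·(≡26) mod 29; (16|29)=+1, (26|29)=-1; (−1)^{1·0·14}·(+1)^0·(-1)^1 = -1.
v=23: a=23^0·(≡19), b=23^3·(≡16) mod 23; (19|23)=-1, (16|23)=+1; (−1)^{0·3·11}·(-1)^3·(+1)^0 = -1.
v=3: a=3^0·(≡1), b=3^1·(≡2) mod 3; (1|3)=+1, (2|3)=-1; (−1)^{0·1·1}·(+1)^1·(-1)^0 = +1.
v=5: a=5^2·(≡2), b=5^0·(≡1) mod 5; (2|5)=-1, (1|5)=+1; (−1)^{2·0·2}·(-1)^0·(+1)^2 = +1.
v=2: v_2(a)=-12, v_2(b)=0; units ≡ 7, 5 (mod 8); ε·ε+αω+βω = 1·0+-12·1+0·0 ≡ 0  ⇒  (a,b)_2 = +1.
v=∞: -377 < 0 and 69 > 0  ⇒  (a,b)_∞ = +1.
v=19: a=19^0·(≡18), b=19^-2·(≡2) mod 19; (18|19)=-1, (2|19)=-1; (−1)^{0·-2·9}·(-1)^-2·(-1)^0 = +1.
v=7: a=7^2·(≡4), b=7^0·(≡6) mod 7; (4|7)=+1, (6|7)=-1; (−1)^{2·0·3}·(+1)^0·(-1)^2 = +1.
(-377, 69 / ℚ) ramifies at {23, 29}: a division algebra.

[23, 29]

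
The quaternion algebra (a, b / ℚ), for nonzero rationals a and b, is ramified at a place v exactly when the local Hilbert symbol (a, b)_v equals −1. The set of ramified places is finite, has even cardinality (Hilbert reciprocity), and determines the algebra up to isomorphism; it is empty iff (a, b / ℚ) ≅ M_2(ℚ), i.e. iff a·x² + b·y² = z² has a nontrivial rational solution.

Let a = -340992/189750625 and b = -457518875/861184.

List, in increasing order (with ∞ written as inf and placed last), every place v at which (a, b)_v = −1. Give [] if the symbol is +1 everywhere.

[5, 11, 17, inf]

(a, b) ≡ (-37, -34595) mod (ℚ^×)²; places V = {2, 3, 5, 11, 17, 19, 23, 29, 37, ∞}.
(a,b)_2: α=10, β=-10; u≡3, v≡5 (mod 8); ε(u)ε(v)=1·0, αω(v)=10·1, βω(u)=-10·1; sum ≡ 0  ⇒  +1.
(a,b)_∞: sgn(-37)=−, sgn(-34595)=−, so -1.
(a,b)_5: α=-4, u≡3; β=3, v≡1 (mod 5); (3|5)=-1, (1|5)=+1; sign (−1)^0·-1^3·+1^-4 = -1.
(a,b)_23: α=0, u≡13; β=2, v≡15 (mod 23); (13|23)=+1, (15|23)=-1; sign (−1)^0·+1^2·-1^0 = +1.
(a,b)_29: α=-2, u≡27; β=-2, v≡26 (mod 29); (27|29)=-1, (26|29)=-1; sign (−1)^0·-1^-2·-1^-2 = +1.
(a,b)_19: α=-2, u≡17; β=0, v≡11 (mod 19); (17|19)=+1, (11|19)=+1; sign (−1)^0·+1^0·+1^-2 = +1.
(a,b)_37: α=1, u≡33; β=1, v≡11 (mod 37); (33|37)=+1, (11|37)=+1; sign (−1)^0·+1^1·+1^1 = +1.
(a,b)_17: α=0, u≡12; β=1, v≡11 (mod 17); (12|17)=-1, (11|17)=-1; sign (−1)^0·-1^1·-1^0 = -1.
(a,b)_3: α=2, u≡2; β=0, v≡1 (mod 3); (2|3)=-1, (1|3)=+1; sign (−1)^0·-1^0·+1^2 = +1.
(a,b)_11: α=0, u≡7; β=1, v≡5 (mod 11); (7|11)=-1, (5|11)=+1; sign (−1)^0·-1^1·+1^0 = -1.
Ram(-37, -34595) = {5, 11, 17, ∞}; no ℚ_5-point on the conic.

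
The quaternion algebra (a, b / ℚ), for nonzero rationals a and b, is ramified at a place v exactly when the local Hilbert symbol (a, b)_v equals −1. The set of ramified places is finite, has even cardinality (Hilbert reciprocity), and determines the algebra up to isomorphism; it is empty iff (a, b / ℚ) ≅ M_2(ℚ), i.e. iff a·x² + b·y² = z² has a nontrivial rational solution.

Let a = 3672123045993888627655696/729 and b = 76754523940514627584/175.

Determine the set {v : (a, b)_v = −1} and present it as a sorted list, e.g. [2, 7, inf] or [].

[13, 29]

Mod squares: a ≡ 1729, b ≡ 60697. Check v ∈ {∞, 2, 3, 5, 7, 13, 19, 23, 29, 47}.
v=5: a=5^0·(≡4), b=5^-2·(≡2) mod 5; (4|5)=+1, (2|5)=-1; (−1)^{0·-2·2}·(+1)^-2·(-1)^0 = +1.
v=∞: 1729 > 0 and 60697 > 0  ⇒  (a,b)_∞ = +1.
v=13: a=13^1·(≡3), b=13^1·(≡7) mod 13; (3|13)=+1, (7|13)=-1; (−1)^{1·1·6}·(+1)^1·(-1)^1 = -1.
v=7: a=7^1·(≡2), b=7^-1·(≡5) mod 7; (2|7)=+1, (5|7)=-1; (−1)^{1·-1·3}·(+1)^-1·(-1)^1 = +1.
v=47: a=47^2·(≡6), b=47^0·(≡30) mod 47; (6|47)=+1, (30|47)=-1; (−1)^{2·0·23}·(+1)^0·(-1)^2 = +1.
v=19: a=19^3·(≡18), b=19^2·(≡4) mod 19; (18|19)=-1, (4|19)=+1; (−1)^{3·2·9}·(-1)^2·(+1)^3 = +1.
v=3: a=3^-6·(≡1), b=3^0·(≡1) mod 3; (1|3)=+1, (1|3)=+1; (−1)^{-6·0·1}·(+1)^0·(+1)^-6 = +1.
v=23: a=23^4·(≡9), b=23^3·(≡21) mod 23; (9|23)=+1, (21|23)=-1; (−1)^{4·3·11}·(+1)^3·(-1)^4 = +1.
v=29: a=29^6·(≡17), b=29^5·(≡1) mod 29; (17|29)=-1, (1|29)=+1; (−1)^{6·5·14}·(-1)^5·(+1)^6 = -1.
v=2: v_2(a)=4, v_2(b)=16; units ≡ 1, 1 (mod 8); ε·ε+αω+βω = 0·0+4·0+16·0 ≡ 0  ⇒  (a,b)_2 = +1.
(1729, 60697 / ℚ) ramifies at {13, 29}: a division algebra.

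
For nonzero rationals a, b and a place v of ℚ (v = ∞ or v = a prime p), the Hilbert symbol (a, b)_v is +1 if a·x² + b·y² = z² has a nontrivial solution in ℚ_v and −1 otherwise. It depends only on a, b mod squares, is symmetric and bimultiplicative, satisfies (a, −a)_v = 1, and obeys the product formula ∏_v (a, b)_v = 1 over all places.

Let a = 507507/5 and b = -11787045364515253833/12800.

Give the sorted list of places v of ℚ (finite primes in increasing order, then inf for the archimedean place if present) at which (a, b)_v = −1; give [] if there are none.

(a, b) ≡ (15015, -66) mod (ℚ^×)²; places V = {2, 3, 5, 7, 11, 13, ∞}.
(a,b)_13: α=3, u≡2; β=4, v≡3 (mod 13); (2|13)=-1, (3|13)=+1; sign (−1)^0·-1^4·+1^3 = +1.
(a,b)_3: α=1, u≡1; β=17, v≡2 (mod 3); (1|3)=+1, (2|3)=-1; sign (−1)^1·+1^17·-1^1 = +1.
(a,b)_5: α=-1, u≡2; β=-2, v≡1 (mod 5); (2|5)=-1, (1|5)=+1; sign (−1)^0·-1^-2·+1^-1 = +1.
(a,b)_7: α=1, u≡6; β=4, v≡4 (mod 7); (6|7)=-1, (4|7)=+1; sign (−1)^0·-1^4·+1^1 = +1.
(a,b)_2: α=0, β=-9; u≡7, v≡7 (mod 8); ε(u)ε(v)=1·1, αω(v)=0·0, βω(u)=-9·0; sum ≡ 1  ⇒  -1.
(a,b)_11: α=1, u≡5; β=3, v≡9 (mod 11); (5|11)=+1, (9|11)=+1; sign (−1)^1·+1^3·+1^1 = -1.
(a,b)_∞: sgn(15015)=+, sgn(-66)=−, so +1.
|Ram(15015, -66)| = 2, even; anisotropic at {2, 11}.

[2, 11]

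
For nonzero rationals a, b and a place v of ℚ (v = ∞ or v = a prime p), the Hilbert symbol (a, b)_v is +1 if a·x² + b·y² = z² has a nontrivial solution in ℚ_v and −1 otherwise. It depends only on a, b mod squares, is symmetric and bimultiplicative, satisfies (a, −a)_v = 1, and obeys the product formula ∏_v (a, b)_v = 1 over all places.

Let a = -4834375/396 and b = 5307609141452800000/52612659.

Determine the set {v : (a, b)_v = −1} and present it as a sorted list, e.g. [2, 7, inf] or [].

[2, 5, 7, 11, 13, 17]

Mod squares: a ≡ -85085, b ≡ 12155. Check v ∈ {∞, 2, 3, 5, 7, 11, 13, 17}.
v=∞: -85085 < 0 and 12155 > 0  ⇒  (a,b)_∞ = +1.
v=7: a=7^1·(≡4), b=7^4·(≡6) mod 7; (4|7)=+1, (6|7)=-1; (−1)^{1·4·3}·(+1)^4·(-1)^1 = -1.
v=2: v_2(a)=-2, v_2(b)=16; units ≡ 3, 3 (mod 8); ε·ε+αω+βω = 1·1+-2·1+16·1 ≡ 1  ⇒  (a,b)_2 = -1.
v=13: a=13^1·(≡7), b=13^3·(≡1) mod 13; (7|13)=-1, (1|13)=+1; (−1)^{1·3·6}·(-1)^3·(+1)^1 = -1.
v=3: a=3^-2·(≡1), b=3^-14·(≡2) mod 3; (1|3)=+1, (2|3)=-1; (−1)^{-2·-14·1}·(+1)^-14·(-1)^-2 = +1.
v=5: a=5^5·(≡3), b=5^5·(≡4) mod 5; (3|5)=-1, (4|5)=+1; (−1)^{5·5·2}·(-1)^5·(+1)^5 = -1.
v=11: a=11^-1·(≡5), b=11^-1·(≡4) mod 11; (5|11)=+1, (4|11)=+1; (−1)^{-1·-1·5}·(+1)^-1·(+1)^-1 = -1.
v=17: a=17^1·(≡7), b=17^3·(≡4) mod 17; (7|17)=-1, (4|17)=+1; (−1)^{1·3·8}·(-1)^3·(+1)^1 = -1.
(-85085, 12155 / ℚ) ramifies at {2, 5, 7, 11, 13, 17}: a division algebra.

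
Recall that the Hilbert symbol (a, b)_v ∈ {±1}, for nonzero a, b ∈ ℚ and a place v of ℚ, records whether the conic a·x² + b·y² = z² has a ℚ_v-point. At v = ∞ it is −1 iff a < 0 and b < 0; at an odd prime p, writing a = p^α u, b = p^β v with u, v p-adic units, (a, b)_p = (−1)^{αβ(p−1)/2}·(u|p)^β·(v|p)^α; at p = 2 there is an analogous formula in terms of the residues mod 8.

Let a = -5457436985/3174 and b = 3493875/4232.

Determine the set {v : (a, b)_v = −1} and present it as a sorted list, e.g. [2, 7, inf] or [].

[3, 11]

Mod squares: a ≡ -390, b ≡ 2310. Check v ∈ {∞, 2, 3, 5, 7, 11, 13, 17, 23}.
v=2: v_2(a)=-1, v_2(b)=-3; units ≡ 5, 3 (mod 8); ε·ε+αω+βω = 0·1+-1·1+-3·1 ≡ 0  ⇒  (a,b)_2 = +1.
v=7: a=7^4·(≡2), b=7^1·(≡1) mod 7; (2|7)=+1, (1|7)=+1; (−1)^{4·1·3}·(+1)^1·(+1)^4 = +1.
v=∞: -390 < 0 and 2310 > 0  ⇒  (a,b)_∞ = +1.
v=13: a=13^1·(≡3), b=13^0·(≡3) mod 13; (3|13)=+1, (3|13)=+1; (−1)^{1·0·6}·(+1)^0·(+1)^1 = +1.
v=11: a=11^2·(≡7), b=11^3·(≡5) mod 11; (7|11)=-1, (5|11)=+1; (−1)^{2·3·5}·(-1)^3·(+1)^2 = -1.
v=5: a=5^1·(≡2), b=5^3·(≡3) mod 5; (2|5)=-1, (3|5)=-1; (−1)^{1·3·2}·(-1)^3·(-1)^1 = +1.
v=17: a=17^2·(≡2), b=17^0·(≡16) mod 17; (2|17)=+1, (16|17)=+1; (−1)^{2·0·8}·(+1)^0·(+1)^2 = +1.
v=23: a=23^-2·(≡8), b=23^-2·(≡19) mod 23; (8|23)=+1, (19|23)=-1; (−1)^{-2·-2·11}·(+1)^-2·(-1)^-2 = +1.
v=3: a=3^-1·(≡2), b=3^1·(≡2) mod 3; (2|3)=-1, (2|3)=-1; (−1)^{-1·1·1}·(-1)^1·(-1)^-1 = -1.
(-390, 2310 / ℚ) ramifies at {3, 11}: a division algebra.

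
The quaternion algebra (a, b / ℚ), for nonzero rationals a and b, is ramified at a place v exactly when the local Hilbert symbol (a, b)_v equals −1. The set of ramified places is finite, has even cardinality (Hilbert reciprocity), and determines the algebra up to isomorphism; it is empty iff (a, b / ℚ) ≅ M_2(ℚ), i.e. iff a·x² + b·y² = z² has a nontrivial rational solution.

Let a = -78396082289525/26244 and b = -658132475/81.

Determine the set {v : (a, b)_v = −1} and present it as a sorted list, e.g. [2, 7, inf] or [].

[11, 13, 17, inf]

Mod squares: a ≡ -221, b ≡ -11. Check v ∈ {∞, 2, 3, 5, 7, 11, 13, 17}.
v=2: v_2(a)=-2, v_2(b)=0; units ≡ 3, 5 (mod 8); ε·ε+αω+βω = 1·0+-2·1+0·1 ≡ 0  ⇒  (a,b)_2 = +1.
v=7: a=7^4·(≡6), b=7^2·(≡6) mod 7; (6|7)=-1, (6|7)=-1; (−1)^{4·2·3}·(-1)^2·(-1)^4 = +1.
v=3: a=3^-8·(≡1), b=3^-4·(≡1) mod 3; (1|3)=+1, (1|3)=+1; (−1)^{-8·-4·1}·(+1)^-4·(+1)^-8 = +1.
v=13: a=13^3·(≡12), b=13^2·(≡6) mod 13; (12|13)=+1, (6|13)=-1; (−1)^{3·2·6}·(+1)^2·(-1)^3 = -1.
v=11: a=11^2·(≡10), b=11^1·(≡10) mod 11; (10|11)=-1, (10|11)=-1; (−1)^{2·1·5}·(-1)^1·(-1)^2 = -1.
v=17: a=17^3·(≡13), b=17^2·(≡10) mod 17; (13|17)=+1, (10|17)=-1; (−1)^{3·2·8}·(+1)^2·(-1)^3 = -1.
v=∞: -221 < 0 and -11 < 0  ⇒  (a,b)_∞ = -1.
v=5: a=5^2·(≡1), b=5^2·(≡1) mod 5; (1|5)=+1, (1|5)=+1; (−1)^{2·2·2}·(+1)^2·(+1)^2 = +1.
Ram(-221, -11) = {11, 13, 17, ∞}; no ℚ_11-point on the conic.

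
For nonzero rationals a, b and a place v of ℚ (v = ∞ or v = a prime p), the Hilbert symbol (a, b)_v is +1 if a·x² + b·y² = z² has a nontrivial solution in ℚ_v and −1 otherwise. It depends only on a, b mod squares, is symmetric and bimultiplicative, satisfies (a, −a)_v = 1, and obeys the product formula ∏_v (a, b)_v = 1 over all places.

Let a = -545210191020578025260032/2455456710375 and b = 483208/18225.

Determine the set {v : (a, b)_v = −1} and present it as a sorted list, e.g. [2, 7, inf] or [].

[5, 17]

(a, b) ≡ (-53295, 418) mod (ℚ^×)²; places V = {2, 3, 5, 11, 13, 17, 19, 29, 37, ∞}.
(a,b)_11: α=3, u≡7; β=1, v≡3 (mod 11); (7|11)=-1, (3|11)=+1; sign (−1)^1·-1^1·+1^3 = +1.
(a,b)_37: α=-2, u≡29; β=0, v≡10 (mod 37); (29|37)=-1, (10|37)=+1; sign (−1)^0·-1^0·+1^-2 = +1.
(a,b)_5: α=-3, u≡1; β=-2, v≡2 (mod 5); (1|5)=+1, (2|5)=-1; sign (−1)^0·+1^-2·-1^-3 = -1.
(a,b)_17: α=7, u≡5; β=2, v≡6 (mod 17); (5|17)=-1, (6|17)=-1; sign (−1)^0·-1^2·-1^7 = -1.
(a,b)_13: α=2, u≡5; β=0, v≡2 (mod 13); (5|13)=-1, (2|13)=-1; sign (−1)^0·-1^0·-1^2 = +1.
(a,b)_2: α=10, β=3; u≡1, v≡1 (mod 8); ε(u)ε(v)=0·0, αω(v)=10·0, βω(u)=3·0; sum ≡ 0  ⇒  +1.
(a,b)_19: α=3, u≡5; β=1, v≡12 (mod 19); (5|19)=+1, (12|19)=-1; sign (−1)^1·+1^1·-1^3 = +1.
(a,b)_29: α=2, u≡5; β=0, v≡3 (mod 29); (5|29)=+1, (3|29)=-1; sign (−1)^0·+1^0·-1^2 = +1.
(a,b)_∞: sgn(-53295)=−, sgn(418)=+, so +1.
(a,b)_3: α=-15, u≡1; β=-6, v≡1 (mod 3); (1|3)=+1, (1|3)=+1; sign (−1)^0·+1^-6·+1^-15 = +1.
(-53295, 418 / ℚ) ramifies at {5, 17}: a division algebra.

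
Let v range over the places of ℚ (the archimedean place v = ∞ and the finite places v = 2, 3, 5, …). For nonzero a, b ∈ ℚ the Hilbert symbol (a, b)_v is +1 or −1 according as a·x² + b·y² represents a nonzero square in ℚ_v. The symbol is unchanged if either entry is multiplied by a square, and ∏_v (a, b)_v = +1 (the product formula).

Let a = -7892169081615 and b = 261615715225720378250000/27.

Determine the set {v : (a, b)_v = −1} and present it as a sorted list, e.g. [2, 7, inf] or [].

Mod squares: a ≡ -1015, b ≡ 88179. Check v ∈ {∞, 2, 3, 5, 7, 13, 17, 19, 29}.
v=13: a=13^2·(≡4), b=13^3·(≡10) mod 13; (4|13)=+1, (10|13)=+1; (−1)^{2·3·6}·(+1)^3·(+1)^2 = +1.
v=29: a=29^1·(≡9), b=29^2·(≡21) mod 29; (9|29)=+1, (21|29)=-1; (−1)^{1·2·14}·(+1)^2·(-1)^1 = -1.
v=7: a=7^3·(≡4), b=7^5·(≡2) mod 7; (4|7)=+1, (2|7)=+1; (−1)^{3·5·3}·(+1)^5·(+1)^3 = -1.
v=∞: -1015 < 0 and 88179 > 0  ⇒  (a,b)_∞ = +1.
v=19: a=19^2·(≡9), b=19^3·(≡9) mod 19; (9|19)=+1, (9|19)=+1; (−1)^{2·3·9}·(+1)^3·(+1)^2 = +1.
v=17: a=17^2·(≡3), b=17^3·(≡8) mod 17; (3|17)=-1, (8|17)=+1; (−1)^{2·3·8}·(-1)^3·(+1)^2 = -1.
v=2: v_2(a)=0, v_2(b)=4; units ≡ 1, 3 (mod 8); ε·ε+αω+βω = 0·1+0·1+4·0 ≡ 0  ⇒  (a,b)_2 = +1.
v=3: a=3^2·(≡2), b=3^-3·(≡2) mod 3; (2|3)=-1, (2|3)=-1; (−1)^{2·-3·1}·(-1)^-3·(-1)^2 = -1.
v=5: a=5^1·(≡2), b=5^6·(≡4) mod 5; (2|5)=-1, (4|5)=+1; (−1)^{1·6·2}·(-1)^6·(+1)^1 = +1.
(-1015, 88179 / ℚ) ramifies at {3, 7, 17, 29}: a division algebra.

[3, 7, 17, 29]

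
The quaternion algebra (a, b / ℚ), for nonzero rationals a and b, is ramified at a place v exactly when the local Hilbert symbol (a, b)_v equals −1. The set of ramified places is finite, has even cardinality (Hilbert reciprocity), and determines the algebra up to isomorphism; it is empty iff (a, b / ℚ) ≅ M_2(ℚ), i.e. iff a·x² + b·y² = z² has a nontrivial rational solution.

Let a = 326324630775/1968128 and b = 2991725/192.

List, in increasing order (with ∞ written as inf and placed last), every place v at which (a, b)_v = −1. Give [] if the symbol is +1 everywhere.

(a, b) ≡ (1518, 2967) mod (ℚ^×)²; places V = {2, 3, 5, 11, 13, 23, 29, 31, 43, ∞}.
(a,b)_13: α=2, u≡9; β=0, v≡10 (mod 13); (9|13)=+1, (10|13)=+1; sign (−1)^0·+1^0·+1^2 = +1.
(a,b)_23: α=1, u≡11; β=1, v≡7 (mod 23); (11|23)=-1, (7|23)=-1; sign (−1)^1·-1^1·-1^1 = -1.
(a,b)_3: α=1, u≡2; β=-1, v≡2 (mod 3); (2|3)=-1, (2|3)=-1; sign (−1)^1·-1^-1·-1^1 = -1.
(a,b)_∞: sgn(1518)=+, sgn(2967)=+, so +1.
(a,b)_43: α=0, u≡40; β=1, v≡28 (mod 43); (40|43)=+1, (28|43)=-1; sign (−1)^0·+1^1·-1^0 = +1.
(a,b)_11: α=3, u≡6; β=2, v≡6 (mod 11); (6|11)=-1, (6|11)=-1; sign (−1)^0·-1^2·-1^3 = -1.
(a,b)_5: α=2, u≡2; β=2, v≡2 (mod 5); (2|5)=-1, (2|5)=-1; sign (−1)^0·-1^2·-1^2 = +1.
(a,b)_29: α=2, u≡15; β=0, v≡16 (mod 29); (15|29)=-1, (16|29)=+1; sign (−1)^0·-1^0·+1^2 = +1.
(a,b)_31: α=-2, u≡27; β=0, v≡22 (mod 31); (27|31)=-1, (22|31)=-1; sign (−1)^0·-1^0·-1^-2 = +1.
(a,b)_2: α=-11, β=-6; u≡7, v≡7 (mod 8); ε(u)ε(v)=1·1, αω(v)=-11·0, βω(u)=-6·0; sum ≡ 1  ⇒  -1.
Ram(1518, 2967) = {2, 3, 11, 23}; no ℚ_2-point on the conic.

[2, 3, 11, 23]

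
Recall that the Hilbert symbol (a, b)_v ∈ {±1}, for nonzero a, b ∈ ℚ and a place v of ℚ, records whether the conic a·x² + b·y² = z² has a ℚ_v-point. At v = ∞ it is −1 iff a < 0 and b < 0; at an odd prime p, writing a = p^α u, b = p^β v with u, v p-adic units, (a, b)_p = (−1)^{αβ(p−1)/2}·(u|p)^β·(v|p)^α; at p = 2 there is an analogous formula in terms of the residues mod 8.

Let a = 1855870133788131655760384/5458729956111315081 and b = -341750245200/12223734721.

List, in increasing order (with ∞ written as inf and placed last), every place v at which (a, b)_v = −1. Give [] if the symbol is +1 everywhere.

(a, b) ≡ (26, -357) mod (ℚ^×)²; places V = {2, 3, 5, 7, 11, 13, 17, 19, 23, ∞}.
(a,b)_∞: sgn(26)=+, sgn(-357)=−, so +1.
(a,b)_2: α=9, β=4; u≡5, v≡3 (mod 8); ε(u)ε(v)=0·1, αω(v)=9·1, βω(u)=4·1; sum ≡ 1  ⇒  -1.
(a,b)_23: α=-10, u≡3; β=-4, v≡17 (mod 23); (3|23)=+1, (17|23)=-1; sign (−1)^0·+1^-4·-1^-10 = +1.
(a,b)_11: α=-4, u≡3; β=-2, v≡6 (mod 11); (3|11)=+1, (6|11)=-1; sign (−1)^0·+1^-2·-1^-4 = +1.
(a,b)_3: α=-2, u≡2; β=1, v≡1 (mod 3); (2|3)=-1, (1|3)=+1; sign (−1)^0·-1^1·+1^-2 = -1.
(a,b)_13: α=9, u≡11; β=2, v≡11 (mod 13); (11|13)=-1, (11|13)=-1; sign (−1)^0·-1^2·-1^9 = -1.
(a,b)_17: α=8, u≡13; β=3, v≡2 (mod 17); (13|17)=+1, (2|17)=+1; sign (−1)^0·+1^3·+1^8 = +1.
(a,b)_5: α=0, u≡4; β=2, v≡2 (mod 5); (4|5)=+1, (2|5)=-1; sign (−1)^0·+1^2·-1^0 = +1.
(a,b)_7: α=2, u≡6; β=3, v≡5 (mod 7); (6|7)=-1, (5|7)=-1; sign (−1)^0·-1^3·-1^2 = -1.
(a,b)_19: α=0, u≡5; β=-2, v≡11 (mod 19); (5|19)=+1, (11|19)=+1; sign (−1)^0·+1^-2·+1^0 = +1.
|Ram(26, -357)| = 4, even; anisotropic at {2, 3, 7, 13}.

[2, 3, 7, 13]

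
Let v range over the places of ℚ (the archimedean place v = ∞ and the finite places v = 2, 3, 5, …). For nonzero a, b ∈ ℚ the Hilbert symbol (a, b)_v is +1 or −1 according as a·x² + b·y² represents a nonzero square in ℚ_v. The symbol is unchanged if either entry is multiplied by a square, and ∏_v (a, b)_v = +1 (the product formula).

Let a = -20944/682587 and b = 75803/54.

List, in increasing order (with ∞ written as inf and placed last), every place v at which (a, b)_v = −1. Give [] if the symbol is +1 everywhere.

Mod squares: a ≡ -3927, b ≡ 9282. Check v ∈ {∞, 2, 3, 7, 11, 13, 17, 53}.
v=∞: -3927 < 0 and 9282 > 0  ⇒  (a,b)_∞ = +1.
v=7: a=7^1·(≡6), b=7^3·(≡5) mod 7; (6|7)=-1, (5|7)=-1; (−1)^{1·3·3}·(-1)^3·(-1)^1 = -1.
v=3: a=3^-5·(≡2), b=3^-3·(≡1) mod 3; (2|3)=-1, (1|3)=+1; (−1)^{-5·-3·1}·(-1)^-3·(+1)^-5 = +1.
v=13: a=13^0·(≡10), b=13^1·(≡10) mod 13; (10|13)=+1, (10|13)=+1; (−1)^{0·1·6}·(+1)^1·(+1)^0 = +1.
v=53: a=53^-2·(≡51), b=53^0·(≡13) mod 53; (51|53)=-1, (13|53)=+1; (−1)^{-2·0·26}·(-1)^0·(+1)^-2 = +1.
v=17: a=17^1·(≡3), b=17^1·(≡13) mod 17; (3|17)=-1, (13|17)=+1; (−1)^{1·1·8}·(-1)^1·(+1)^1 = -1.
v=11: a=11^1·(≡8), b=11^0·(≡9) mod 11; (8|11)=-1, (9|11)=+1; (−1)^{1·0·5}·(-1)^0·(+1)^1 = +1.
v=2: v_2(a)=4, v_2(b)=-1; units ≡ 1, 1 (mod 8); ε·ε+αω+βω = 0·0+4·0+-1·0 ≡ 0  ⇒  (a,b)_2 = +1.
(-3927, 9282 / ℚ) ramifies at {7, 17}: a division algebra.

[7, 17]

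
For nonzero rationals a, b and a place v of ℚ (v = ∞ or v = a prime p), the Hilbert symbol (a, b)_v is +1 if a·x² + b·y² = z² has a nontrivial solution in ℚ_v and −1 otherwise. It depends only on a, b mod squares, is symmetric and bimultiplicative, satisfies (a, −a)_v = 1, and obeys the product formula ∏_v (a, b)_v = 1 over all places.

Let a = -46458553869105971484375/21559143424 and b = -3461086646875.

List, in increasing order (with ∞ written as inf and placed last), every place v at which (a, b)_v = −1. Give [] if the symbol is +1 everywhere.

[5, 7, 11, 13, 23, inf]

(a, b) ≡ (-2093, -715) mod (ℚ^×)²; places V = {2, 3, 5, 7, 11, 13, 23, 29, 37, ∞}.
(a,b)_23: α=3, u≡4; β=2, v≡11 (mod 23); (4|23)=+1, (11|23)=-1; sign (−1)^0·+1^2·-1^3 = -1.
(a,b)_13: α=-3, u≡7; β=1, v≡10 (mod 13); (7|13)=-1, (10|13)=+1; sign (−1)^0·-1^1·+1^-3 = -1.
(a,b)_29: α=2, u≡5; β=0, v≡15 (mod 29); (5|29)=+1, (15|29)=-1; sign (−1)^0·+1^0·-1^2 = +1.
(a,b)_37: α=-2, u≡3; β=0, v≡1 (mod 37); (3|37)=+1, (1|37)=+1; sign (−1)^0·+1^0·+1^-2 = +1.
(a,b)_3: α=8, u≡1; β=0, v≡2 (mod 3); (1|3)=+1, (2|3)=-1; sign (−1)^0·+1^0·-1^8 = +1.
(a,b)_5: α=8, u≡2; β=5, v≡3 (mod 5); (2|5)=-1, (3|5)=-1; sign (−1)^0·-1^5·-1^8 = -1.
(a,b)_∞: sgn(-2093)=−, sgn(-715)=−, so -1.
(a,b)_2: α=-10, β=0; u≡3, v≡5 (mod 8); ε(u)ε(v)=1·0, αω(v)=-10·1, βω(u)=0·1; sum ≡ 0  ⇒  +1.
(a,b)_11: α=6, u≡2; β=5, v≡9 (mod 11); (2|11)=-1, (9|11)=+1; sign (−1)^0·-1^5·+1^6 = -1.
(a,b)_7: α=-1, u≡1; β=0, v≡3 (mod 7); (1|7)=+1, (3|7)=-1; sign (−1)^0·+1^0·-1^-1 = -1.
(-2093, -715 / ℚ) ramifies at {5, 7, 11, 13, 23, ∞}: a division algebra.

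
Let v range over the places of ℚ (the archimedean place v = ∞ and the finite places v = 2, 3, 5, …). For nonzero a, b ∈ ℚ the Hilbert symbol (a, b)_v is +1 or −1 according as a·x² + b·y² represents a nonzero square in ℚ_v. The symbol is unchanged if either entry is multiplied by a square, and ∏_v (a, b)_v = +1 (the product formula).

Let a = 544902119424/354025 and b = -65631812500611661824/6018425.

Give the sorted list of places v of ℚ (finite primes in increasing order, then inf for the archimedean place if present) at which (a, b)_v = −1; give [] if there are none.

[2, 3, 13, 29]

Mod squares: a ≡ 26, b ≡ -19227. Check v ∈ {∞, 2, 3, 5, 7, 13, 17, 29}.
v=7: a=7^-2·(≡5), b=7^-2·(≡4) mod 7; (5|7)=-1, (4|7)=+1; (−1)^{-2·-2·3}·(-1)^-2·(+1)^-2 = +1.
v=29: a=29^2·(≡11), b=29^3·(≡25) mod 29; (11|29)=-1, (25|29)=+1; (−1)^{2·3·14}·(-1)^3·(+1)^2 = -1.
v=3: a=3^2·(≡2), b=3^3·(≡2) mod 3; (2|3)=-1, (2|3)=-1; (−1)^{2·3·1}·(-1)^3·(-1)^2 = -1.
v=∞: 26 > 0 and -19227 < 0  ⇒  (a,b)_∞ = +1.
v=17: a=17^-2·(≡8), b=17^-3·(≡2) mod 17; (8|17)=+1, (2|17)=+1; (−1)^{-2·-3·8}·(+1)^-3·(+1)^-2 = +1.
v=2: v_2(a)=15, v_2(b)=28; units ≡ 5, 5 (mod 8); ε·ε+αω+βω = 0·0+15·1+28·1 ≡ 1  ⇒  (a,b)_2 = -1.
v=5: a=5^-2·(≡4), b=5^-2·(≡3) mod 5; (4|5)=+1, (3|5)=-1; (−1)^{-2·-2·2}·(+1)^-2·(-1)^-2 = +1.
v=13: a=13^3·(≡7), b=13^5·(≡1) mod 13; (7|13)=-1, (1|13)=+1; (−1)^{3·5·6}·(-1)^5·(+1)^3 = -1.
(26, -19227 / ℚ) ramifies at {2, 3, 13, 29}: a division algebra.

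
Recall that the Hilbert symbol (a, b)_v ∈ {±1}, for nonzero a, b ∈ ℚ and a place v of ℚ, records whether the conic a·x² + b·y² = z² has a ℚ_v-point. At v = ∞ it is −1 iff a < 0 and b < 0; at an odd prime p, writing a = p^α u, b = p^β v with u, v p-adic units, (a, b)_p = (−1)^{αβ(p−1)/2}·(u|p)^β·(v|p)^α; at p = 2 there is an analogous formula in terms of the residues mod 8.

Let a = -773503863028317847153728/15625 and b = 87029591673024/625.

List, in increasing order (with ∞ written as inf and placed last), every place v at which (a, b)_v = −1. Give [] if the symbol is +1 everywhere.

(a, b) ≡ (-17, 88179) mod (ℚ^×)²; places V = {2, 3, 5, 7, 11, 13, 17, 19, ∞}.
(a,b)_19: α=2, u≡14; β=1, v≡16 (mod 19); (14|19)=-1, (16|19)=+1; sign (−1)^0·-1^1·+1^2 = -1.
(a,b)_7: α=6, u≡2; β=3, v≡2 (mod 7); (2|7)=+1, (2|7)=+1; sign (−1)^0·+1^3·+1^6 = +1.
(a,b)_2: α=6, β=6; u≡7, v≡3 (mod 8); ε(u)ε(v)=1·1, αω(v)=6·1, βω(u)=6·0; sum ≡ 1  ⇒  -1.
(a,b)_17: α=5, u≡13; β=3, v≡13 (mod 17); (13|17)=+1, (13|17)=+1; sign (−1)^0·+1^3·+1^5 = +1.
(a,b)_13: α=2, u≡3; β=1, v≡3 (mod 13); (3|13)=+1, (3|13)=+1; sign (−1)^0·+1^1·+1^2 = +1.
(a,b)_11: α=4, u≡5; β=2, v≡9 (mod 11); (5|11)=+1, (9|11)=+1; sign (−1)^0·+1^2·+1^4 = +1.
(a,b)_3: α=4, u≡1; β=3, v≡2 (mod 3); (1|3)=+1, (2|3)=-1; sign (−1)^0·+1^3·-1^4 = +1.
(a,b)_∞: sgn(-17)=−, sgn(88179)=+, so +1.
(a,b)_5: α=-6, u≡2; β=-4, v≡4 (mod 5); (2|5)=-1, (4|5)=+1; sign (−1)^0·-1^-4·+1^-6 = +1.
(-17, 88179 / ℚ) ramifies at {2, 19}: a division algebra.

[2, 19]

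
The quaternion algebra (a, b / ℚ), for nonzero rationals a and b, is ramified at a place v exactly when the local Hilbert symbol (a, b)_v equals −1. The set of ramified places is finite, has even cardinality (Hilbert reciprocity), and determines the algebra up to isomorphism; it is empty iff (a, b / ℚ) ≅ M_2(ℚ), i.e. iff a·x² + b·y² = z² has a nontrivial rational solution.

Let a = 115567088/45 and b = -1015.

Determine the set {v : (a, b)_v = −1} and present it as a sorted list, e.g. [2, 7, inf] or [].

Mod squares: a ≡ 737035, b ≡ -1015. Check v ∈ {∞, 2, 3, 5, 7, 13, 17, 23, 29}.
v=29: a=29^1·(≡15), b=29^1·(≡23) mod 29; (15|29)=-1, (23|29)=+1; (−1)^{1·1·14}·(-1)^1·(+1)^1 = -1.
v=5: a=5^-1·(≡2), b=5^1·(≡2) mod 5; (2|5)=-1, (2|5)=-1; (−1)^{-1·1·2}·(-1)^1·(-1)^-1 = +1.
v=2: v_2(a)=4, v_2(b)=0; units ≡ 3, 1 (mod 8); ε·ε+αω+βω = 1·0+4·0+0·1 ≡ 0  ⇒  (a,b)_2 = +1.
v=23: a=23^1·(≡16), b=23^0·(≡20) mod 23; (16|23)=+1, (20|23)=-1; (−1)^{1·0·11}·(+1)^0·(-1)^1 = -1.
v=3: a=3^-2·(≡1), b=3^0·(≡2) mod 3; (1|3)=+1, (2|3)=-1; (−1)^{-2·0·1}·(+1)^0·(-1)^-2 = +1.
v=17: a=17^1·(≡11), b=17^0·(≡5) mod 17; (11|17)=-1, (5|17)=-1; (−1)^{1·0·8}·(-1)^0·(-1)^1 = -1.
v=13: a=13^1·(≡2), b=13^0·(≡12) mod 13; (2|13)=-1, (12|13)=+1; (−1)^{1·0·6}·(-1)^0·(+1)^1 = +1.
v=7: a=7^2·(≡3), b=7^1·(≡2) mod 7; (3|7)=-1, (2|7)=+1; (−1)^{2·1·3}·(-1)^1·(+1)^2 = -1.
v=∞: 737035 > 0 and -1015 < 0  ⇒  (a,b)_∞ = +1.
Ram(737035, -1015) = {7, 17, 23, 29}; no ℚ_7-point on the conic.

[7, 17, 23, 29]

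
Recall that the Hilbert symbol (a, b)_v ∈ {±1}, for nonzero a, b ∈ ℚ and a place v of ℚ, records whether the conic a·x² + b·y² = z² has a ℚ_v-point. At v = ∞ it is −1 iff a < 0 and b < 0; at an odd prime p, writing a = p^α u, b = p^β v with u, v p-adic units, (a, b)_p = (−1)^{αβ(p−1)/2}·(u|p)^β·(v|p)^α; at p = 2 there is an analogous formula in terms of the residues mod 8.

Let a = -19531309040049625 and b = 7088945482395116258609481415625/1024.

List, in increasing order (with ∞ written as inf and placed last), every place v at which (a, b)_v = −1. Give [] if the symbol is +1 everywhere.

(a, b) ≡ (-31465, 787865) mod (ℚ^×)²; places V = {2, 5, 7, 11, 13, 17, 23, 29, 31, ∞}.
(a,b)_5: α=3, u≡3; β=5, v≡2 (mod 5); (3|5)=-1, (2|5)=-1; sign (−1)^0·-1^5·-1^3 = +1.
(a,b)_17: α=2, u≡1; β=3, v≡6 (mod 17); (1|17)=+1, (6|17)=-1; sign (−1)^0·+1^3·-1^2 = +1.
(a,b)_7: α=1, u≡6; β=2, v≡2 (mod 7); (6|7)=-1, (2|7)=+1; sign (−1)^0·-1^2·+1^1 = +1.
(a,b)_29: α=1, u≡21; β=2, v≡28 (mod 29); (21|29)=-1, (28|29)=+1; sign (−1)^0·-1^2·+1^1 = +1.
(a,b)_11: α=0, u≡6; β=4, v≡3 (mod 11); (6|11)=-1, (3|11)=+1; sign (−1)^0·-1^4·+1^0 = +1.
(a,b)_2: α=0, β=-10; u≡7, v≡1 (mod 8); ε(u)ε(v)=1·0, αω(v)=0·0, βω(u)=-10·0; sum ≡ 0  ⇒  +1.
(a,b)_∞: sgn(-31465)=−, sgn(787865)=+, so +1.
(a,b)_23: α=2, u≡5; β=3, v≡18 (mod 23); (5|23)=-1, (18|23)=+1; sign (−1)^0·-1^3·+1^2 = -1.
(a,b)_31: α=3, u≡14; β=5, v≡13 (mod 31); (14|31)=+1, (13|31)=-1; sign (−1)^1·+1^5·-1^3 = +1.
(a,b)_13: α=2, u≡8; β=3, v≡12 (mod 13); (8|13)=-1, (12|13)=+1; sign (−1)^0·-1^3·+1^2 = -1.
Ram(-31465, 787865) = {13, 23}; no ℚ_13-point on the conic.

[13, 23]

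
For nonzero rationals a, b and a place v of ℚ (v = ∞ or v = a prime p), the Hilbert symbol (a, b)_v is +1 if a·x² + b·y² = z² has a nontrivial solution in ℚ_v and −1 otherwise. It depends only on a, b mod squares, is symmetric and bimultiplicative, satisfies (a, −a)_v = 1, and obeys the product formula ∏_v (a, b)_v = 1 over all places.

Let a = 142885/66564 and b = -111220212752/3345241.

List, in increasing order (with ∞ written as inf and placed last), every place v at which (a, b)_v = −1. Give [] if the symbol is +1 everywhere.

(a, b) ≡ (85, -159137) mod (ℚ^×)²; places V = {2, 3, 5, 11, 17, 19, 23, 31, 37, 41, 43, 59, ∞}.
(a,b)_37: α=0, u≡28; β=1, v≡9 (mod 37); (28|37)=+1, (9|37)=+1; sign (−1)^0·+1^1·+1^0 = +1.
(a,b)_17: α=1, u≡14; β=1, v≡7 (mod 17); (14|17)=-1, (7|17)=-1; sign (−1)^0·-1^1·-1^1 = +1.
(a,b)_5: α=1, u≡3; β=0, v≡3 (mod 5); (3|5)=-1, (3|5)=-1; sign (−1)^0·-1^0·-1^1 = -1.
(a,b)_∞: sgn(85)=+, sgn(-159137)=−, so +1.
(a,b)_59: α=0, u≡53; β=-2, v≡53 (mod 59); (53|59)=+1, (53|59)=+1; sign (−1)^0·+1^-2·+1^0 = +1.
(a,b)_2: α=-2, β=4; u≡5, v≡7 (mod 8); ε(u)ε(v)=0·1, αω(v)=-2·0, βω(u)=4·1; sum ≡ 0  ⇒  +1.
(a,b)_3: α=-2, u≡1; β=0, v≡1 (mod 3); (1|3)=+1, (1|3)=+1; sign (−1)^0·+1^0·+1^-2 = +1.
(a,b)_43: α=-2, u≡19; β=0, v≡31 (mod 43); (19|43)=-1, (31|43)=+1; sign (−1)^0·-1^0·+1^-2 = +1.
(a,b)_41: α=2, u≡6; β=0, v≡25 (mod 41); (6|41)=-1, (25|41)=+1; sign (−1)^0·-1^0·+1^2 = +1.
(a,b)_23: α=0, u≡16; β=1, v≡12 (mod 23); (16|23)=+1, (12|23)=+1; sign (−1)^0·+1^1·+1^0 = +1.
(a,b)_31: α=0, u≡23; β=-2, v≡26 (mod 31); (23|31)=-1, (26|31)=-1; sign (−1)^0·-1^-2·-1^0 = +1.
(a,b)_19: α=0, u≡17; β=2, v≡4 (mod 19); (17|19)=+1, (4|19)=+1; sign (−1)^0·+1^2·+1^0 = +1.
(a,b)_11: α=0, u≡2; β=3, v≡1 (mod 11); (2|11)=-1, (1|11)=+1; sign (−1)^0·-1^3·+1^0 = -1.
Ram(85, -159137) = {5, 11}; no ℚ_5-point on the conic.

[5, 11]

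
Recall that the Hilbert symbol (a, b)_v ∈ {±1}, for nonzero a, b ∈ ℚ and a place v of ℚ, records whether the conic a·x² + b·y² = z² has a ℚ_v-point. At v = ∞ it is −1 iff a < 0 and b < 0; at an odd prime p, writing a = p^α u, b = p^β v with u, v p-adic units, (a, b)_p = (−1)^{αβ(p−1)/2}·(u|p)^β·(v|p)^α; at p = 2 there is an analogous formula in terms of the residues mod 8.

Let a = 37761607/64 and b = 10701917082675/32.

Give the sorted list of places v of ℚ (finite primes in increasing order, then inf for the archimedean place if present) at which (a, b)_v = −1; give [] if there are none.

(a, b) ≡ (247, 10166) mod (ℚ^×)²; places V = {2, 3, 5, 7, 13, 17, 19, 23, ∞}.
(a,b)_13: α=1, u≡7; β=1, v≡2 (mod 13); (7|13)=-1, (2|13)=-1; sign (−1)^0·-1^1·-1^1 = +1.
(a,b)_3: α=0, u≡1; β=2, v≡2 (mod 3); (1|3)=+1, (2|3)=-1; sign (−1)^0·+1^2·-1^0 = +1.
(a,b)_∞: sgn(247)=+, sgn(10166)=+, so +1.
(a,b)_19: α=1, u≡13; β=2, v≡6 (mod 19); (13|19)=-1, (6|19)=+1; sign (−1)^0·-1^2·+1^1 = +1.
(a,b)_17: α=2, u≡4; β=1, v≡14 (mod 17); (4|17)=+1, (14|17)=-1; sign (−1)^0·+1^1·-1^2 = +1.
(a,b)_2: α=-6, β=-5; u≡7, v≡3 (mod 8); ε(u)ε(v)=1·1, αω(v)=-6·1, βω(u)=-5·0; sum ≡ 1  ⇒  -1.
(a,b)_5: α=0, u≡3; β=2, v≡1 (mod 5); (3|5)=-1, (1|5)=+1; sign (−1)^0·-1^2·+1^0 = +1.
(a,b)_23: α=2, u≡11; β=3, v≡10 (mod 23); (11|23)=-1, (10|23)=-1; sign (−1)^0·-1^3·-1^2 = -1.
(a,b)_7: α=0, u≡2; β=2, v≡4 (mod 7); (2|7)=+1, (4|7)=+1; sign (−1)^0·+1^2·+1^0 = +1.
|Ram(247, 10166)| = 2, even; anisotropic at {2, 23}.

[2, 23]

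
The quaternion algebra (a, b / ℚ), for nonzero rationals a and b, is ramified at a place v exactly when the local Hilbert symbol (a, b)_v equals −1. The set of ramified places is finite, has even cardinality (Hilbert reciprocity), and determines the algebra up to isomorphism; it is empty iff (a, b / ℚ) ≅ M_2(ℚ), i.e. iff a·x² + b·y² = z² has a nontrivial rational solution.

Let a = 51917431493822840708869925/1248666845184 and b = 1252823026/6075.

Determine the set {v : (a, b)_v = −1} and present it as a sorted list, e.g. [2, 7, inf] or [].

Mod squares: a ≡ 37758, b ≡ 23142. Check v ∈ {∞, 2, 3, 5, 7, 11, 13, 19, 29, 31}.
v=5: a=5^2·(≡3), b=5^-2·(≡2) mod 5; (3|5)=-1, (2|5)=-1; (−1)^{2·-2·2}·(-1)^-2·(-1)^2 = +1.
v=∞: 37758 > 0 and 23142 > 0  ⇒  (a,b)_∞ = +1.
v=19: a=19^2·(≡5), b=19^1·(≡8) mod 19; (5|19)=+1, (8|19)=-1; (−1)^{2·1·9}·(+1)^1·(-1)^2 = +1.
v=31: a=31^5·(≡25), b=31^2·(≡8) mod 31; (25|31)=+1, (8|31)=+1; (−1)^{5·2·15}·(+1)^2·(+1)^5 = +1.
v=2: v_2(a)=-19, v_2(b)=1; units ≡ 7, 3 (mod 8); ε·ε+αω+βω = 1·1+-19·1+1·0 ≡ 0  ⇒  (a,b)_2 = +1.
v=7: a=7^3·(≡1), b=7^1·(≡1) mod 7; (1|7)=+1, (1|7)=+1; (−1)^{3·1·3}·(+1)^1·(+1)^3 = -1.
v=29: a=29^5·(≡3), b=29^1·(≡26) mod 29; (3|29)=-1, (26|29)=-1; (−1)^{5·1·14}·(-1)^1·(-1)^5 = +1.
v=3: a=3^-9·(≡1), b=3^-5·(≡1) mod 3; (1|3)=+1, (1|3)=+1; (−1)^{-9·-5·1}·(+1)^-5·(+1)^-9 = -1.
v=13: a=13^4·(≡5), b=13^2·(≡2) mod 13; (5|13)=-1, (2|13)=-1; (−1)^{4·2·6}·(-1)^2·(-1)^4 = +1.
v=11: a=11^-2·(≡8), b=11^0·(≡5) mod 11; (8|11)=-1, (5|11)=+1; (−1)^{-2·0·5}·(-1)^0·(+1)^-2 = +1.
Ram(37758, 23142) = {3, 7}; no ℚ_3-point on the conic.

[3, 7]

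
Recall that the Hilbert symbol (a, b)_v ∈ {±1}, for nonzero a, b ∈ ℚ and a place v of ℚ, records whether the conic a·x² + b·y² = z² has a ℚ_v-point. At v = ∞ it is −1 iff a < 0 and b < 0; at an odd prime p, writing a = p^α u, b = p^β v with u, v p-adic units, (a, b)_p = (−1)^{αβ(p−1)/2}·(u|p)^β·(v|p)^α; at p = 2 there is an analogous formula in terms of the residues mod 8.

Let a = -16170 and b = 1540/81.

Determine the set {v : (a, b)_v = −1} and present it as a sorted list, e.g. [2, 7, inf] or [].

[5, 7]

Mod squares: a ≡ -330, b ≡ 385. Check v ∈ {∞, 2, 3, 5, 7, 11}.
v=5: a=5^1·(≡1), b=5^1·(≡3) mod 5; (1|5)=+1, (3|5)=-1; (−1)^{1·1·2}·(+1)^1·(-1)^1 = -1.
v=∞: -330 < 0 and 385 > 0  ⇒  (a,b)_∞ = +1.
v=11: a=11^1·(≡4), b=11^1·(≡2) mod 11; (4|11)=+1, (2|11)=-1; (−1)^{1·1·5}·(+1)^1·(-1)^1 = +1.
v=7: a=7^2·(≡6), b=7^1·(≡6) mod 7; (6|7)=-1, (6|7)=-1; (−1)^{2·1·3}·(-1)^1·(-1)^2 = -1.
v=2: v_2(a)=1, v_2(b)=2; units ≡ 3, 1 (mod 8); ε·ε+αω+βω = 1·0+1·0+2·1 ≡ 0  ⇒  (a,b)_2 = +1.
v=3: a=3^1·(≡1), b=3^-4·(≡1) mod 3; (1|3)=+1, (1|3)=+1; (−1)^{1·-4·1}·(+1)^-4·(+1)^1 = +1.
(-330, 385 / ℚ) ramifies at {5, 7}: a division algebra.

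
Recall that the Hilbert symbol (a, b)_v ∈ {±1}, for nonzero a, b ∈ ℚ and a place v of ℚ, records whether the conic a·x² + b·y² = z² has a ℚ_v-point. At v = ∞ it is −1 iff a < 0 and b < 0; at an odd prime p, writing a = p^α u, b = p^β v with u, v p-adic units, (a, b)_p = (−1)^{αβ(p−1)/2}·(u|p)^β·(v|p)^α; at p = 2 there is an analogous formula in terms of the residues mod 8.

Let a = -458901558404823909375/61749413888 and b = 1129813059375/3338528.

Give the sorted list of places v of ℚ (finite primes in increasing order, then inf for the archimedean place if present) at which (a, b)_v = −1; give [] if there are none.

[7, 13]

(a, b) ≡ (-910, 110) mod (ℚ^×)²; places V = {2, 3, 5, 7, 11, 13, 17, 19, ∞}.
(a,b)_3: α=4, u≡2; β=4, v≡2 (mod 3); (2|3)=-1, (2|3)=-1; sign (−1)^0·-1^4·-1^4 = +1.
(a,b)_7: α=9, u≡3; β=4, v≡5 (mod 7); (3|7)=-1, (5|7)=-1; sign (−1)^0·-1^4·-1^9 = -1.
(a,b)_13: α=5, u≡11; β=2, v≡5 (mod 13); (11|13)=-1, (5|13)=-1; sign (−1)^0·-1^2·-1^5 = -1.
(a,b)_5: α=5, u≡3; β=5, v≡3 (mod 5); (3|5)=-1, (3|5)=-1; sign (−1)^0·-1^5·-1^5 = +1.
(a,b)_2: α=-11, β=-5; u≡1, v≡7 (mod 8); ε(u)ε(v)=0·1, αω(v)=-11·0, βω(u)=-5·0; sum ≡ 0  ⇒  +1.
(a,b)_∞: sgn(-910)=−, sgn(110)=+, so +1.
(a,b)_17: α=-4, u≡13; β=-2, v≡15 (mod 17); (13|17)=+1, (15|17)=+1; sign (−1)^0·+1^-2·+1^-4 = +1.
(a,b)_11: α=2, u≡4; β=1, v≡8 (mod 11); (4|11)=+1, (8|11)=-1; sign (−1)^0·+1^1·-1^2 = +1.
(a,b)_19: α=-2, u≡3; β=-2, v≡18 (mod 19); (3|19)=-1, (18|19)=-1; sign (−1)^0·-1^-2·-1^-2 = +1.
(-910, 110 / ℚ) ramifies at {7, 13}: a division algebra.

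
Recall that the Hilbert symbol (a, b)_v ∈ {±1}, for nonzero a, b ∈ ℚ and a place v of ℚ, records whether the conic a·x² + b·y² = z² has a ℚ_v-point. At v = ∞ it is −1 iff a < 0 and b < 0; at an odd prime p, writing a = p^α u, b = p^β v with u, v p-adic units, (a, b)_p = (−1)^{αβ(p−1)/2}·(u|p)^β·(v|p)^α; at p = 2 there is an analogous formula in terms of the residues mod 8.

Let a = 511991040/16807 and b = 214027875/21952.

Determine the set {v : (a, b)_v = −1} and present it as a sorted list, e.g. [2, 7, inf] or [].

Mod squares: a ≡ 13999755, b ≡ 18445. Check v ∈ {∞, 2, 3, 5, 7, 11, 17, 19, 23, 31}.
v=17: a=17^1·(≡2), b=17^1·(≡3) mod 17; (2|17)=+1, (3|17)=-1; (−1)^{1·1·8}·(+1)^1·(-1)^1 = -1.
v=31: a=31^1·(≡25), b=31^1·(≡21) mod 31; (25|31)=+1, (21|31)=-1; (−1)^{1·1·15}·(+1)^1·(-1)^1 = +1.
v=2: v_2(a)=8, v_2(b)=-6; units ≡ 3, 5 (mod 8); ε·ε+αω+βω = 1·0+8·1+-6·1 ≡ 0  ⇒  (a,b)_2 = +1.
v=5: a=5^1·(≡4), b=5^3·(≡4) mod 5; (4|5)=+1, (4|5)=+1; (−1)^{1·3·2}·(+1)^3·(+1)^1 = +1.
v=∞: 13999755 > 0 and 18445 > 0  ⇒  (a,b)_∞ = +1.
v=11: a=11^1·(≡1), b=11^0·(≡4) mod 11; (1|11)=+1, (4|11)=+1; (−1)^{1·0·5}·(+1)^0·(+1)^1 = +1.
v=19: a=19^0·(≡17), b=19^2·(≡8) mod 19; (17|19)=+1, (8|19)=-1; (−1)^{0·2·9}·(+1)^2·(-1)^0 = +1.
v=3: a=3^1·(≡1), b=3^2·(≡1) mod 3; (1|3)=+1, (1|3)=+1; (−1)^{1·2·1}·(+1)^2·(+1)^1 = +1.
v=7: a=7^-5·(≡1), b=7^-3·(≡5) mod 7; (1|7)=+1, (5|7)=-1; (−1)^{-5·-3·3}·(+1)^-3·(-1)^-5 = +1.
v=23: a=23^1·(≡4), b=23^0·(≡11) mod 23; (4|23)=+1, (11|23)=-1; (−1)^{1·0·11}·(+1)^0·(-1)^1 = -1.
|Ram(13999755, 18445)| = 2, even; anisotropic at {17, 23}.

[17, 23]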